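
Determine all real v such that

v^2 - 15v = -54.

Bring every term to one side: v^2 - 15v + 54 = 0.
Factor: (v - 9)(v - 6) = 0.
So v = 9 or v = 6.

v = 6 or v = 9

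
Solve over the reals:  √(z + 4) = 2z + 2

z = 0

Square both sides: z + 4 = (2z + 2)².
Expand and rearrange: 4z² + 7z = 0.
Solving gives z = 0 or z = -1.75.
Check each candidate in the original equation:
  z = 0: √(4) = 2, while 2z + 2 = 2 — valid.
  z = -1.75: √(2.25) = 1.5, while 2z + 2 = -1.5 — extraneous.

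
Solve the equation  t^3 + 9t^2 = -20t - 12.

t = -6 or t = -2 or t = -1

Rearrange: t^3 + 9t^2 + 20t + 12 = 0.
Possible rational roots are divisors of 12. Testing t = -2 gives 0, so (t + 2) is a factor.
Divide: t^3 + 9t^2 + 20t + 12 = (t + 2)(t^2 + 7t + 6).
Factor the quadratic: t = -1 or t = -6.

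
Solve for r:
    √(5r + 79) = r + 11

r = -3

Square both sides: 5r + 79 = (r + 11)².
Expand and rearrange: r² + 17r + 42 = 0.
Solving gives r = -3 or r = -14.
Check each candidate in the original equation:
  r = -3: √(64) = 8, while r + 11 = 8 — valid.
  r = -14: √(9) = 3, while r + 11 = -3 — extraneous.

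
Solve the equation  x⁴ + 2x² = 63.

Let u = x². The equation becomes u² + 2u - 63 = 0.
Factor: (u + 9)(u - 7) = 0, so u = -9 or u = 7.
x² = -9 < 0 has no real solution.
x² = 7 gives x = ±√(7) ≈ ±2.6458.

x = -2.6458 or x = 2.6458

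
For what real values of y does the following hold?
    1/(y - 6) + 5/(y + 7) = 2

Multiply both sides by (y - 6)(y + 7):
(y + 7) + 5(y - 6) = 2(y - 6)(y + 7).
Expand and collect terms: 2y² - 4y - 61 = 0.
By the quadratic formula, y = (4 ± √504) / 4, so y ≈ 6.6125 or y ≈ -4.6125.
Neither value makes a denominator zero (y ≠ 6, y ≠ -7), so both are valid.

y = -4.6125 or y = 6.6125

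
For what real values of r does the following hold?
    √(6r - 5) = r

r = 1 or r = 5

Square both sides: 6r - 5 = (r)².
Expand and rearrange: r² - 6r + 5 = 0.
Solving gives r = 5 or r = 1.
Check each candidate in the original equation:
  r = 5: √(25) = 5, while r = 5 — valid.
  r = 1: √(1) = 1, while r = 1 — valid.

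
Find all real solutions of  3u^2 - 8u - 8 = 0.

u = -0.7749 or u = 3.4415

Discriminant: (-8)^2 - 4*3*(-8) = 160.
Quadratic formula: u = (8 +/- sqrt(160)) / 6.
So u = 4/3 + 2*sqrt(10)/3 ~= 3.4415 or u = 4/3 - 2*sqrt(10)/3 ~= -0.7749.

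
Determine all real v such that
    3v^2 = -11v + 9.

Rearrange to standard form: 3v^2 + 11v - 9 = 0.
Discriminant: (11)^2 - 4*3*(-9) = 229.
Quadratic formula: v = (-11 +/- sqrt(229)) / 6.
So v = -11/6 + sqrt(229)/6 ~= 0.6888 or v = -sqrt(229)/6 - 11/6 ~= -4.3555.

v = -4.3555 or v = 0.6888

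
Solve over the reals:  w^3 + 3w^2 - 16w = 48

w = -4 or w = -3 or w = 4

Rearrange: w^3 + 3w^2 - 16w - 48 = 0.
Possible rational roots are divisors of -48. Testing w = -4 gives 0, so (w + 4) is a factor.
Divide: w^3 + 3w^2 - 16w - 48 = (w + 4)(w^2 - w - 12).
Factor the quadratic: w = 4 or w = -3.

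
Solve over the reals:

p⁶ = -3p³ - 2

p = -1.2599 or p = -1

Let u = p³. The equation becomes u² + 3u + 2 = 0.
Factor: (u + 1)(u + 2) = 0, so u = -1 or u = -2.
p³ = -1 gives p = -1.
p³ = -2 gives p = -∛(2) ≈ -1.2599.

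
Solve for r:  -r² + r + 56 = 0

r = -7 or r = 8

Factor: -1(r - 8)(r + 7) = 0.
So r = 8 or r = -7.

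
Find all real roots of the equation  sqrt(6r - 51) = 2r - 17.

Square both sides: 6r - 51 = (2r - 17)^2.
Expand and rearrange: 4r^2 - 74r + 340 = 0.
Solving gives r = 10 or r = 8.5.
Check each candidate in the original equation:
  r = 10: sqrt(9) = 3, while 2r - 17 = 3 — valid.
  r = 8.5: sqrt(0) = 0, while 2r - 17 = 0 — valid.

r = 8.5 or r = 10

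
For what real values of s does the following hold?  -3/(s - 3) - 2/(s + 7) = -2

s = -6.141 or s = 4.641

Multiply both sides by (s - 3)(s + 7):
-3(s + 7) - 2(s - 3) = -2(s - 3)(s + 7).
Expand and collect terms: -2s² - 3s + 57 = 0.
By the quadratic formula, s = (3 ± √465) / -4, so s ≈ -6.141 or s ≈ 4.641.
Neither value makes a denominator zero (s ≠ 3, s ≠ -7), so both are valid.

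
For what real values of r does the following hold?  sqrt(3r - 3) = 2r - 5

Square both sides: 3r - 3 = (2r - 5)^2.
Expand and rearrange: 4r^2 - 23r + 28 = 0.
Solving gives r = 4 or r = 1.75.
Check each candidate in the original equation:
  r = 4: sqrt(9) = 3, while 2r - 5 = 3 — valid.
  r = 1.75: sqrt(2.25) = 1.5, while 2r - 5 = -1.5 — extraneous.

r = 4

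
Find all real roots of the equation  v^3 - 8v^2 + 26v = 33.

Rearrange: v^3 - 8v^2 + 26v - 33 = 0.
Possible rational roots are divisors of -33. Testing v = 3 gives 0, so (v - 3) is a factor.
Divide: v^3 - 8v^2 + 26v - 33 = (v - 3)(v^2 - 5v + 11).
The quadratic v^2 - 5v + 11 has discriminant -19 < 0, so no further real roots.

v = 3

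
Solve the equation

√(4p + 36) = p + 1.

p = 7

Square both sides: 4p + 36 = (p + 1)².
Expand and rearrange: p² - 2p - 35 = 0.
Solving gives p = 7 or p = -5.
Check each candidate in the original equation:
  p = 7: √(64) = 8, while p + 1 = 8 — valid.
  p = -5: √(16) = 4, while p + 1 = -4 — extraneous.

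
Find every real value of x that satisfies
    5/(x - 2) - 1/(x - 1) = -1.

Multiply both sides by (x - 2)(x - 1):
5(x - 1) - (x - 2) = -(x - 2)(x - 1).
Expand and collect terms: -x² - x + 1 = 0.
By the quadratic formula, x = (1 ± √5) / -2, so x ≈ -1.618 or x ≈ 0.618.
Neither value makes a denominator zero (x ≠ 2, x ≠ 1), so both are valid.

x = -1.618 or x = 0.618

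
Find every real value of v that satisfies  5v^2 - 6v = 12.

Rearrange to standard form: 5v^2 - 6v - 12 = 0.
Discriminant: (-6)^2 - 4*5*(-12) = 276.
Quadratic formula: v = (6 +/- sqrt(276)) / 10.
So v = 3/5 + sqrt(69)/5 ~= 2.2613 or v = 3/5 - sqrt(69)/5 ~= -1.0613.

v = -1.0613 or v = 2.2613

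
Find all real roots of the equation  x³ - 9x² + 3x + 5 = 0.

Possible rational roots are divisors of 5. Testing x = 1 gives 0, so (x - 1) is a factor.
Divide: x³ - 9x² + 3x + 5 = (x - 1)(x² - 8x - 5).
Apply the quadratic formula to x² - 8x - 5 = 0: x = (8 ± √84)/2, i.e. x ≈ 8.5826 or x ≈ -0.5826.

x = -0.5826 or x = 1 or x = 8.5826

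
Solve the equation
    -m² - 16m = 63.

Bring every term to one side: -m² - 16m - 63 = 0.
Factor: -1(m + 7)(m + 9) = 0.
So m = -7 or m = -9.

m = -9 or m = -7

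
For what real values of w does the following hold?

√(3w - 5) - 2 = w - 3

w = 2 or w = 3

Isolate the radical: √(3w - 5) = w - 1.
Square both sides: 3w - 5 = (w - 1)².
Expand and rearrange: w² - 5w + 6 = 0.
Solving gives w = 3 or w = 2.
Check each candidate in the original equation:
  w = 3: √(4) = 2, while w - 1 = 2 — valid.
  w = 2: √(1) = 1, while w - 1 = 1 — valid.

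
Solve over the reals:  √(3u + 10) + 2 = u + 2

Isolate the radical: √(3u + 10) = u.
Square both sides: 3u + 10 = (u)².
Expand and rearrange: u² - 3u - 10 = 0.
Solving gives u = 5 or u = -2.
Check each candidate in the original equation:
  u = 5: √(25) = 5, while u = 5 — valid.
  u = -2: √(4) = 2, while u = -2 — extraneous.

u = 5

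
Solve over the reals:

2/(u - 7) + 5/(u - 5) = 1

Multiply both sides by (u - 7)(u - 5):
2(u - 5) + 5(u - 7) = (u - 7)(u - 5).
Expand and collect terms: u² - 19u + 80 = 0.
By the quadratic formula, u = (19 ± √41) / 2, so u ≈ 12.7016 or u ≈ 6.2984.
Neither value makes a denominator zero (u ≠ 7, u ≠ 5), so both are valid.

u = 6.2984 or u = 12.7016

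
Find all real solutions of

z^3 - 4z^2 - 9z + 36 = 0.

z = -3 or z = 3 or z = 4

Possible rational roots are divisors of 36. Testing z = -3 gives 0, so (z + 3) is a factor.
Divide: z^3 - 4z^2 - 9z + 36 = (z + 3)(z^2 - 7z + 12).
Factor the quadratic: z = 4 or z = 3.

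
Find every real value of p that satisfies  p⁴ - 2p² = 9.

p = -2.0402 or p = 2.0402

Let u = p². The equation becomes u² - 2u - 9 = 0.
By the quadratic formula, u = 1 + √(10) or u = 1 - √(10).
p² = 1 + √(10) gives p = ±√(1 + √(10)) ≈ ±2.0402.
p² = 1 - √(10) < 0 has no real solution.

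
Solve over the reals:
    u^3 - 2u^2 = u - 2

Rearrange: u^3 - 2u^2 - u + 2 = 0.
Possible rational roots are divisors of 2. Testing u = 2 gives 0, so (u - 2) is a factor.
Divide: u^3 - 2u^2 - u + 2 = (u - 2)(u^2 - 1).
Factor the quadratic: u = 1 or u = -1.

u = -1 or u = 1 or u = 2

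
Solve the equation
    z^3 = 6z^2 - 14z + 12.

Rearrange: z^3 - 6z^2 + 14z - 12 = 0.
Possible rational roots are divisors of -12. Testing z = 2 gives 0, so (z - 2) is a factor.
Divide: z^3 - 6z^2 + 14z - 12 = (z - 2)(z^2 - 4z + 6).
The quadratic z^2 - 4z + 6 has discriminant -8 < 0, so no further real roots.

z = 2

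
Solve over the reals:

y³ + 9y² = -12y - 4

y = -7.4641 or y = -1 or y = -0.5359

Rearrange: y³ + 9y² + 12y + 4 = 0.
Possible rational roots are divisors of 4. Testing y = -1 gives 0, so (y + 1) is a factor.
Divide: y³ + 9y² + 12y + 4 = (y + 1)(y² + 8y + 4).
Apply the quadratic formula to y² + 8y + 4 = 0: y = (-8 ± √48)/2, i.e. y ≈ -0.5359 or y ≈ -7.4641.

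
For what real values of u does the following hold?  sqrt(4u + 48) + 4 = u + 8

Isolate the radical: sqrt(4u + 48) = u + 4.
Square both sides: 4u + 48 = (u + 4)^2.
Expand and rearrange: u^2 + 4u - 32 = 0.
Solving gives u = 4 or u = -8.
Check each candidate in the original equation:
  u = 4: sqrt(64) = 8, while u + 4 = 8 — valid.
  u = -8: sqrt(16) = 4, while u + 4 = -4 — extraneous.

u = 4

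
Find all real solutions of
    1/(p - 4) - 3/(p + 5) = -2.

p = -3.3912 or p = 3.3912

Multiply both sides by (p - 4)(p + 5):
(p + 5) - 3(p - 4) = -2(p - 4)(p + 5).
Expand and collect terms: -2p² + 23 = 0.
By the quadratic formula, p = (0 ± √184) / -4, so p ≈ -3.3912 or p ≈ 3.3912.
Neither value makes a denominator zero (p ≠ 4, p ≠ -5), so both are valid.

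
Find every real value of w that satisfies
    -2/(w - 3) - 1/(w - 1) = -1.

w = 1.4384 or w = 5.5616

Multiply both sides by (w - 3)(w - 1):
-2(w - 1) - (w - 3) = -(w - 3)(w - 1).
Expand and collect terms: -w^2 + 7w - 8 = 0.
By the quadratic formula, w = (-7 +/- sqrt(17)) / -2, so w ~= 1.4384 or w ~= 5.5616.
Neither value makes a denominator zero (w != 3, w != 1), so both are valid.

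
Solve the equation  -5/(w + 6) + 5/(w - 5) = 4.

w = -7.1332 or w = 6.1332

Multiply both sides by (w + 6)(w - 5):
-5(w - 5) + 5(w + 6) = 4(w + 6)(w - 5).
Expand and collect terms: 4w² + 4w - 175 = 0.
By the quadratic formula, w = (-4 ± √2816) / 8, so w ≈ 6.1332 or w ≈ -7.1332.
Neither value makes a denominator zero (w ≠ -6, w ≠ 5), so both are valid.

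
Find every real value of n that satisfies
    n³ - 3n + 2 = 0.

n = -2 or n = 1

Possible rational roots are divisors of 2. Testing n = -2 gives 0, so (n + 2) is a factor.
Divide: n³ - 3n + 2 = (n + 2)(n² - 2n + 1).
The quadratic has the repeated root n = 1.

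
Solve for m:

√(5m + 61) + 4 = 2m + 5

m = 4

Isolate the radical: √(5m + 61) = 2m + 1.
Square both sides: 5m + 61 = (2m + 1)².
Expand and rearrange: 4m² - m - 60 = 0.
Solving gives m = 4 or m = -3.75.
Check each candidate in the original equation:
  m = 4: √(81) = 9, while 2m + 1 = 9 — valid.
  m = -3.75: √(42.25) = 6.5, while 2m + 1 = -6.5 — extraneous.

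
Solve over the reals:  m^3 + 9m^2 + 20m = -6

m = -5.6458 or m = -3 or m = -0.3542

Rearrange: m^3 + 9m^2 + 20m + 6 = 0.
Possible rational roots are divisors of 6. Testing m = -3 gives 0, so (m + 3) is a factor.
Divide: m^3 + 9m^2 + 20m + 6 = (m + 3)(m^2 + 6m + 2).
Apply the quadratic formula to m^2 + 6m + 2 = 0: m = (-6 +/- sqrt(28))/2, i.e. m ~= -0.3542 or m ~= -5.6458.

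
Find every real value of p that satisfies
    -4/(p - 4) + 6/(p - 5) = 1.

p = 3 or p = 8

Multiply both sides by (p - 4)(p - 5):
-4(p - 5) + 6(p - 4) = (p - 4)(p - 5).
Expand and collect terms: p^2 - 11p + 24 = 0.
Factor or apply the quadratic formula: p = 8 or p = 3.
Neither value makes a denominator zero (p != 4, p != 5), so both are valid.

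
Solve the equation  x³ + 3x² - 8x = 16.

Rearrange: x³ + 3x² - 8x - 16 = 0.
Possible rational roots are divisors of -16. Testing x = -4 gives 0, so (x + 4) is a factor.
Divide: x³ + 3x² - 8x - 16 = (x + 4)(x² - x - 4).
Apply the quadratic formula to x² - x - 4 = 0: x = (1 ± √17)/2, i.e. x ≈ 2.5616 or x ≈ -1.5616.

x = -4 or x = -1.5616 or x = 2.5616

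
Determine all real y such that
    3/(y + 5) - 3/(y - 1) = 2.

y = -2

Multiply both sides by (y + 5)(y - 1):
3(y - 1) - 3(y + 5) = 2(y + 5)(y - 1).
Expand and collect terms: 2y² + 8y + 8 = 0.
This has the repeated root y = -2.
Neither value makes a denominator zero (y ≠ -5, y ≠ 1), so both are valid.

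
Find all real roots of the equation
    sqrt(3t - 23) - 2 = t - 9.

Isolate the radical: sqrt(3t - 23) = t - 7.
Square both sides: 3t - 23 = (t - 7)^2.
Expand and rearrange: t^2 - 17t + 72 = 0.
Solving gives t = 9 or t = 8.
Check each candidate in the original equation:
  t = 9: sqrt(4) = 2, while t - 7 = 2 — valid.
  t = 8: sqrt(1) = 1, while t - 7 = 1 — valid.

t = 8 or t = 9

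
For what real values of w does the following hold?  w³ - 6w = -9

w = -3

Rearrange: w³ - 6w + 9 = 0.
Possible rational roots are divisors of 9. Testing w = -3 gives 0, so (w + 3) is a factor.
Divide: w³ - 6w + 9 = (w + 3)(w² - 3w + 3).
The quadratic w² - 3w + 3 has discriminant -3 < 0, so no further real roots.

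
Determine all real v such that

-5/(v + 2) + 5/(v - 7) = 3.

Multiply both sides by (v + 2)(v - 7):
-5(v - 7) + 5(v + 2) = 3(v + 2)(v - 7).
Expand and collect terms: 3v^2 - 15v - 87 = 0.
By the quadratic formula, v = (15 +/- sqrt(1269)) / 6, so v ~= 8.4372 or v ~= -3.4372.
Neither value makes a denominator zero (v != -2, v != 7), so both are valid.

v = -3.4372 or v = 8.4372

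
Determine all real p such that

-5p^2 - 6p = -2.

Rearrange to standard form: -5p^2 - 6p + 2 = 0.
Discriminant: (-6)^2 - 4*(-5)*2 = 76.
Quadratic formula: p = (6 +/- sqrt(76)) / (-10).
So p = -sqrt(19)/5 - 3/5 ~= -1.4718 or p = -3/5 + sqrt(19)/5 ~= 0.2718.

p = -1.4718 or p = 0.2718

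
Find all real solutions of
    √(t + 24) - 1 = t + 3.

Isolate the radical: √(t + 24) = t + 4.
Square both sides: t + 24 = (t + 4)².
Expand and rearrange: t² + 7t - 8 = 0.
Solving gives t = 1 or t = -8.
Check each candidate in the original equation:
  t = 1: √(25) = 5, while t + 4 = 5 — valid.
  t = -8: √(16) = 4, while t + 4 = -4 — extraneous.

t = 1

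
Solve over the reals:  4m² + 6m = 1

m = -1.6514 or m = 0.1514

Rearrange to standard form: 4m² + 6m - 1 = 0.
Discriminant: (6)² − 4·4·(-1) = 52.
Quadratic formula: m = (-6 ± √52) / 8.
So m = -3/4 + √(13)/4 ≈ 0.1514 or m = -√(13)/4 - 3/4 ≈ -1.6514.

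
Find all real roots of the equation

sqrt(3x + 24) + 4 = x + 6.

Isolate the radical: sqrt(3x + 24) = x + 2.
Square both sides: 3x + 24 = (x + 2)^2.
Expand and rearrange: x^2 + x - 20 = 0.
Solving gives x = 4 or x = -5.
Check each candidate in the original equation:
  x = 4: sqrt(36) = 6, while x + 2 = 6 — valid.
  x = -5: sqrt(9) = 3, while x + 2 = -3 — extraneous.

x = 4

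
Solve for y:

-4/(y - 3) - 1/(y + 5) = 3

Multiply both sides by (y - 3)(y + 5):
-4(y + 5) - (y - 3) = 3(y - 3)(y + 5).
Expand and collect terms: 3y² + 11y - 28 = 0.
By the quadratic formula, y = (-11 ± √457) / 6, so y ≈ 1.7296 or y ≈ -5.3963.
Neither value makes a denominator zero (y ≠ 3, y ≠ -5), so both are valid.

y = -5.3963 or y = 1.7296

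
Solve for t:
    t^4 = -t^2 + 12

Let u = t^2. The equation becomes u^2 + u - 12 = 0.
Factor: (u - 3)(u + 4) = 0, so u = 3 or u = -4.
t^2 = 3 gives t = +/-sqrt(3) ~= +/-1.7321.
t^2 = -4 < 0 has no real solution.

t = -1.7321 or t = 1.7321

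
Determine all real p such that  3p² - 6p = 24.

p = -2 or p = 4

Bring every term to one side: 3p² - 6p - 24 = 0.
Factor: 3(p + 2)(p - 4) = 0.
So p = -2 or p = 4.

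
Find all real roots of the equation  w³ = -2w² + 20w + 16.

Rearrange: w³ + 2w² - 20w - 16 = 0.
Possible rational roots are divisors of -16. Testing w = 4 gives 0, so (w - 4) is a factor.
Divide: w³ + 2w² - 20w - 16 = (w - 4)(w² + 6w + 4).
Apply the quadratic formula to w² + 6w + 4 = 0: w = (-6 ± √20)/2, i.e. w ≈ -0.7639 or w ≈ -5.2361.

w = -5.2361 or w = -0.7639 or w = 4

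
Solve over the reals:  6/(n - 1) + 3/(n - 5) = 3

Multiply both sides by (n - 1)(n - 5):
6(n - 5) + 3(n - 1) = 3(n - 1)(n - 5).
Expand and collect terms: 3n² - 27n + 48 = 0.
By the quadratic formula, n = (27 ± √153) / 6, so n ≈ 6.5616 or n ≈ 2.4384.
Neither value makes a denominator zero (n ≠ 1, n ≠ 5), so both are valid.

n = 2.4384 or n = 6.5616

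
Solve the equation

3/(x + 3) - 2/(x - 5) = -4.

x = -3.7093 or x = 5.4593

Multiply both sides by (x + 3)(x - 5):
3(x - 5) - 2(x + 3) = -4(x + 3)(x - 5).
Expand and collect terms: -4x^2 + 7x + 81 = 0.
By the quadratic formula, x = (-7 +/- sqrt(1345)) / -8, so x ~= -3.7093 or x ~= 5.4593.
Neither value makes a denominator zero (x != -3, x != 5), so both are valid.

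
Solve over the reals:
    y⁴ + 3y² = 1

y = -0.5503 or y = 0.5503

Let u = y². The equation becomes u² + 3u - 1 = 0.
By the quadratic formula, u = -3/2 + √(13)/2 or u = -√(13)/2 - 3/2.
y² = -3/2 + √(13)/2 gives y = ±√(-3/2 + √(13)/2) ≈ ±0.5503.
y² = -√(13)/2 - 3/2 < 0 has no real solution.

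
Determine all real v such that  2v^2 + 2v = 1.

Rearrange to standard form: 2v^2 + 2v - 1 = 0.
Discriminant: (2)^2 - 4*2*(-1) = 12.
Quadratic formula: v = (-2 +/- sqrt(12)) / 4.
So v = -1/2 + sqrt(3)/2 ~= 0.366 or v = -sqrt(3)/2 - 1/2 ~= -1.366.

v = -1.366 or v = 0.366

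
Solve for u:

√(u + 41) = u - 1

Square both sides: u + 41 = (u - 1)².
Expand and rearrange: u² - 3u - 40 = 0.
Solving gives u = 8 or u = -5.
Check each candidate in the original equation:
  u = 8: √(49) = 7, while u - 1 = 7 — valid.
  u = -5: √(36) = 6, while u - 1 = -6 — extraneous.

u = 8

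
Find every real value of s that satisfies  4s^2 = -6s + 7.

Rearrange to standard form: 4s^2 + 6s - 7 = 0.
Discriminant: (6)^2 - 4*4*(-7) = 148.
Quadratic formula: s = (-6 +/- sqrt(148)) / 8.
So s = -3/4 + sqrt(37)/4 ~= 0.7707 or s = -sqrt(37)/4 - 3/4 ~= -2.2707.

s = -2.2707 or s = 0.7707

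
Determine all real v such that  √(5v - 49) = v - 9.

v = 10 or v = 13

Square both sides: 5v - 49 = (v - 9)².
Expand and rearrange: v² - 23v + 130 = 0.
Solving gives v = 13 or v = 10.
Check each candidate in the original equation:
  v = 13: √(16) = 4, while v - 9 = 4 — valid.
  v = 10: √(1) = 1, while v - 9 = 1 — valid.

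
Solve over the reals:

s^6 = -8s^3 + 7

Let u = s^3. The equation becomes u^2 + 8u - 7 = 0.
By the quadratic formula, u = -4 + sqrt(23) or u = -sqrt(23) - 4.
s^3 = -4 + sqrt(23) gives s = (-4 + sqrt(23))^(1/3) ~= 0.9267.
s^3 = -sqrt(23) - 4 gives s = -(4 + sqrt(23))^(1/3) ~= -2.0642.

s = -2.0642 or s = 0.9267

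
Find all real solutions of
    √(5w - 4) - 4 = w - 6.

Isolate the radical: √(5w - 4) = w - 2.
Square both sides: 5w - 4 = (w - 2)².
Expand and rearrange: w² - 9w + 8 = 0.
Solving gives w = 8 or w = 1.
Check each candidate in the original equation:
  w = 8: √(36) = 6, while w - 2 = 6 — valid.
  w = 1: √(1) = 1, while w - 2 = -1 — extraneous.

w = 8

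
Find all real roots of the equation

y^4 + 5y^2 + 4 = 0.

Let u = y^2. The equation becomes u^2 + 5u + 4 = 0.
Factor: (u + 1)(u + 4) = 0, so u = -1 or u = -4.
y^2 = -1 < 0 has no real solution.
y^2 = -4 < 0 has no real solution.

No real solutions.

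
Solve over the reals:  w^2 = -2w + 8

Bring every term to one side: w^2 + 2w - 8 = 0.
Factor: (w - 2)(w + 4) = 0.
So w = 2 or w = -4.

w = -4 or w = 2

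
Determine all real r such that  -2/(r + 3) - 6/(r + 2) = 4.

Multiply both sides by (r + 3)(r + 2):
-2(r + 2) - 6(r + 3) = 4(r + 3)(r + 2).
Expand and collect terms: 4r² + 28r + 46 = 0.
By the quadratic formula, r = (-28 ± √48) / 8, so r ≈ -2.634 or r ≈ -4.366.
Neither value makes a denominator zero (r ≠ -3, r ≠ -2), so both are valid.

r = -4.366 or r = -2.634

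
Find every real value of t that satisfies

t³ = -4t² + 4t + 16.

t = -4 or t = -2 or t = 2

Rearrange: t³ + 4t² - 4t - 16 = 0.
Possible rational roots are divisors of -16. Testing t = -2 gives 0, so (t + 2) is a factor.
Divide: t³ + 4t² - 4t - 16 = (t + 2)(t² + 2t - 8).
Factor the quadratic: t = 2 or t = -4.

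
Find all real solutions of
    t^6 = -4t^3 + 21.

t = -1.9129 or t = 1.4422

Let u = t^3. The equation becomes u^2 + 4u - 21 = 0.
Factor: (u - 3)(u + 7) = 0, so u = 3 or u = -7.
t^3 = 3 gives t = (3)^(1/3) ~= 1.4422.
t^3 = -7 gives t = -(7)^(1/3) ~= -1.9129.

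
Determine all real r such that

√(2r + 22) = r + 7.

r = -3

Square both sides: 2r + 22 = (r + 7)².
Expand and rearrange: r² + 12r + 27 = 0.
Solving gives r = -3 or r = -9.
Check each candidate in the original equation:
  r = -3: √(16) = 4, while r + 7 = 4 — valid.
  r = -9: √(4) = 2, while r + 7 = -2 — extraneous.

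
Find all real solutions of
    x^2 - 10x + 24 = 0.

Factor: (x - 6)(x - 4) = 0.
So x = 6 or x = 4.

x = 4 or x = 6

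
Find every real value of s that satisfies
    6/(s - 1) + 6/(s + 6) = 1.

s = -3.4462 or s = 10.4462

Multiply both sides by (s - 1)(s + 6):
6(s + 6) + 6(s - 1) = (s - 1)(s + 6).
Expand and collect terms: s² - 7s - 36 = 0.
By the quadratic formula, s = (7 ± √193) / 2, so s ≈ 10.4462 or s ≈ -3.4462.
Neither value makes a denominator zero (s ≠ 1, s ≠ -6), so both are valid.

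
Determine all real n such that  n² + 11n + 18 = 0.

Factor: (n + 2)(n + 9) = 0.
So n = -2 or n = -9.

n = -9 or n = -2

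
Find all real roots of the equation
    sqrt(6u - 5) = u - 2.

u = 9

Square both sides: 6u - 5 = (u - 2)^2.
Expand and rearrange: u^2 - 10u + 9 = 0.
Solving gives u = 9 or u = 1.
Check each candidate in the original equation:
  u = 9: sqrt(49) = 7, while u - 2 = 7 — valid.
  u = 1: sqrt(1) = 1, while u - 2 = -1 — extraneous.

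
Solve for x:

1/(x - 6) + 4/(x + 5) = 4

x = -4.0243 or x = 6.2743

Multiply both sides by (x - 6)(x + 5):
(x + 5) + 4(x - 6) = 4(x - 6)(x + 5).
Expand and collect terms: 4x^2 - 9x - 101 = 0.
By the quadratic formula, x = (9 +/- sqrt(1697)) / 8, so x ~= 6.2743 or x ~= -4.0243.
Neither value makes a denominator zero (x != 6, x != -5), so both are valid.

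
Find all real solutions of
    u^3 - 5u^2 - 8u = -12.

Rearrange: u^3 - 5u^2 - 8u + 12 = 0.
Possible rational roots are divisors of 12. Testing u = 1 gives 0, so (u - 1) is a factor.
Divide: u^3 - 5u^2 - 8u + 12 = (u - 1)(u^2 - 4u - 12).
Factor the quadratic: u = 6 or u = -2.

u = -2 or u = 1 or u = 6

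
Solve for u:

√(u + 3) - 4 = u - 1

u = -3 or u = -2

Isolate the radical: √(u + 3) = u + 3.
Square both sides: u + 3 = (u + 3)².
Expand and rearrange: u² + 5u + 6 = 0.
Solving gives u = -2 or u = -3.
Check each candidate in the original equation:
  u = -2: √(1) = 1, while u + 3 = 1 — valid.
  u = -3: √(0) = 0, while u + 3 = 0 — valid.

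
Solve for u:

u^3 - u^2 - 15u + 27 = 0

u = -4.1623 or u = 2.1623 or u = 3

Possible rational roots are divisors of 27. Testing u = 3 gives 0, so (u - 3) is a factor.
Divide: u^3 - u^2 - 15u + 27 = (u - 3)(u^2 + 2u - 9).
Apply the quadratic formula to u^2 + 2u - 9 = 0: u = (-2 +/- sqrt(40))/2, i.e. u ~= 2.1623 or u ~= -4.1623.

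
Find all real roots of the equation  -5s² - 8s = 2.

Rearrange to standard form: -5s² - 8s - 2 = 0.
Discriminant: (-8)² − 4·(-5)·(-2) = 24.
Quadratic formula: s = (8 ± √24) / (-10).
So s = -4/5 - √(6)/5 ≈ -1.2899 or s = -4/5 + √(6)/5 ≈ -0.3101.

s = -1.2899 or s = -0.3101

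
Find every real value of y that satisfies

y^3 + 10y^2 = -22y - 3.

y = -6.8541 or y = -3 or y = -0.1459

Rearrange: y^3 + 10y^2 + 22y + 3 = 0.
Possible rational roots are divisors of 3. Testing y = -3 gives 0, so (y + 3) is a factor.
Divide: y^3 + 10y^2 + 22y + 3 = (y + 3)(y^2 + 7y + 1).
Apply the quadratic formula to y^2 + 7y + 1 = 0: y = (-7 +/- sqrt(45))/2, i.e. y ~= -0.1459 or y ~= -6.8541.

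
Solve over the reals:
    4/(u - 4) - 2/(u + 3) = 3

u = -3.5668 or u = 5.2335

Multiply both sides by (u - 4)(u + 3):
4(u + 3) - 2(u - 4) = 3(u - 4)(u + 3).
Expand and collect terms: 3u² - 5u - 56 = 0.
By the quadratic formula, u = (5 ± √697) / 6, so u ≈ 5.2335 or u ≈ -3.5668.
Neither value makes a denominator zero (u ≠ 4, u ≠ -3), so both are valid.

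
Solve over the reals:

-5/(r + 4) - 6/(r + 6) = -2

Multiply both sides by (r + 4)(r + 6):
-5(r + 6) - 6(r + 4) = -2(r + 4)(r + 6).
Expand and collect terms: -2r² - 9r + 6 = 0.
By the quadratic formula, r = (9 ± √129) / -4, so r ≈ -5.0895 or r ≈ 0.5895.
Neither value makes a denominator zero (r ≠ -4, r ≠ -6), so both are valid.

r = -5.0895 or r = 0.5895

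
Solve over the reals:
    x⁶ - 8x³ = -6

x = 0.9427 or x = 1.9276

Let u = x³. The equation becomes u² - 8u + 6 = 0.
By the quadratic formula, u = √(10) + 4 or u = 4 - √(10).
x³ = √(10) + 4 gives x = ∛(√(10) + 4) ≈ 1.9276.
x³ = 4 - √(10) gives x = ∛(4 - √(10)) ≈ 0.9427.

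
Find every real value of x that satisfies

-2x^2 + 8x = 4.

Rearrange to standard form: -2x^2 + 8x - 4 = 0.
Discriminant: (8)^2 - 4*(-2)*(-4) = 32.
Quadratic formula: x = (-8 +/- sqrt(32)) / (-4).
So x = 2 - sqrt(2) ~= 0.5858 or x = sqrt(2) + 2 ~= 3.4142.

x = 0.5858 or x = 3.4142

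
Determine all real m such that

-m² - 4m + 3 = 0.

Discriminant: (-4)² − 4·(-1)·3 = 28.
Quadratic formula: m = (4 ± √28) / (-2).
So m = -√(7) - 2 ≈ -4.6458 or m = -2 + √(7) ≈ 0.6458.

m = -4.6458 or m = 0.6458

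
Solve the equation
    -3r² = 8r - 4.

Rearrange to standard form: -3r² - 8r + 4 = 0.
Discriminant: (-8)² − 4·(-3)·4 = 112.
Quadratic formula: r = (8 ± √112) / (-6).
So r = -2·√(7)/3 - 4/3 ≈ -3.0972 or r = -4/3 + 2·√(7)/3 ≈ 0.4305.

r = -3.0972 or r = 0.4305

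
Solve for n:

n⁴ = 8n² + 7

Let u = n². The equation becomes u² - 8u - 7 = 0.
By the quadratic formula, u = 4 + √(23) or u = 4 - √(23).
n² = 4 + √(23) gives n = ±√(4 + √(23)) ≈ ±2.9658.
n² = 4 - √(23) < 0 has no real solution.

n = -2.9658 or n = 2.9658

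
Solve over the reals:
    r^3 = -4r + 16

r = 2

Rearrange: r^3 + 4r - 16 = 0.
Possible rational roots are divisors of -16. Testing r = 2 gives 0, so (r - 2) is a factor.
Divide: r^3 + 4r - 16 = (r - 2)(r^2 + 2r + 8).
The quadratic r^2 + 2r + 8 has discriminant -28 < 0, so no further real roots.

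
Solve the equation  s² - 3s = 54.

s = -6 or s = 9

Bring every term to one side: s² - 3s - 54 = 0.
Factor: (s + 6)(s - 9) = 0.
So s = -6 or s = 9.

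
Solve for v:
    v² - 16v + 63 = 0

v = 7 or v = 9

Factor: (v - 7)(v - 9) = 0.
So v = 7 or v = 9.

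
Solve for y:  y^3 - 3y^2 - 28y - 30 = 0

Possible rational roots are divisors of -30. Testing y = -3 gives 0, so (y + 3) is a factor.
Divide: y^3 - 3y^2 - 28y - 30 = (y + 3)(y^2 - 6y - 10).
Apply the quadratic formula to y^2 - 6y - 10 = 0: y = (6 +/- sqrt(76))/2, i.e. y ~= 7.3589 or y ~= -1.3589.

y = -3 or y = -1.3589 or y = 7.3589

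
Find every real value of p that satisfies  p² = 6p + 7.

p = -1 or p = 7

Bring every term to one side: p² - 6p - 7 = 0.
Factor: (p + 1)(p - 7) = 0.
So p = -1 or p = 7.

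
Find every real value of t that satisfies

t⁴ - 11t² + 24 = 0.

t = -2.8284 or t = -1.7321 or t = 1.7321 or t = 2.8284

Let u = t². The equation becomes u² - 11u + 24 = 0.
Factor: (u - 3)(u - 8) = 0, so u = 3 or u = 8.
t² = 3 gives t = ±√(3) ≈ ±1.7321.
t² = 8 gives t = ±2·√(2) ≈ ±2.8284.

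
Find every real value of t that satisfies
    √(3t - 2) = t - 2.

Square both sides: 3t - 2 = (t - 2)².
Expand and rearrange: t² - 7t + 6 = 0.
Solving gives t = 6 or t = 1.
Check each candidate in the original equation:
  t = 6: √(16) = 4, while t - 2 = 4 — valid.
  t = 1: √(1) = 1, while t - 2 = -1 — extraneous.

t = 6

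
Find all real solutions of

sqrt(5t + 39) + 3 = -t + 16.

t = 5

Isolate the radical: sqrt(5t + 39) = -t + 13.
Square both sides: 5t + 39 = (-t + 13)^2.
Expand and rearrange: t^2 - 31t + 130 = 0.
Solving gives t = 26 or t = 5.
Check each candidate in the original equation:
  t = 26: sqrt(169) = 13, while -t + 13 = -13 — extraneous.
  t = 5: sqrt(64) = 8, while -t + 13 = 8 — valid.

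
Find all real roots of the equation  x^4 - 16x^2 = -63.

x = -3 or x = -2.6458 or x = 2.6458 or x = 3

Let u = x^2. The equation becomes u^2 - 16u + 63 = 0.
Factor: (u - 9)(u - 7) = 0, so u = 9 or u = 7.
x^2 = 9 gives x = +/-3.
x^2 = 7 gives x = +/-sqrt(7) ~= +/-2.6458.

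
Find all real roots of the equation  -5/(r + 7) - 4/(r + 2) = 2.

Multiply both sides by (r + 7)(r + 2):
-5(r + 2) - 4(r + 7) = 2(r + 7)(r + 2).
Expand and collect terms: 2r² + 27r + 66 = 0.
By the quadratic formula, r = (-27 ± √201) / 4, so r ≈ -3.2056 or r ≈ -10.2944.
Neither value makes a denominator zero (r ≠ -7, r ≠ -2), so both are valid.

r = -10.2944 or r = -3.2056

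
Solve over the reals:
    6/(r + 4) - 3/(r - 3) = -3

r = -5.7958 or r = 3.7958

Multiply both sides by (r + 4)(r - 3):
6(r - 3) - 3(r + 4) = -3(r + 4)(r - 3).
Expand and collect terms: -3r² - 6r + 66 = 0.
By the quadratic formula, r = (6 ± √828) / -6, so r ≈ -5.7958 or r ≈ 3.7958.
Neither value makes a denominator zero (r ≠ -4, r ≠ 3), so both are valid.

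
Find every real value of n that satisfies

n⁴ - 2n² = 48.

Let u = n². The equation becomes u² - 2u - 48 = 0.
Factor: (u - 8)(u + 6) = 0, so u = 8 or u = -6.
n² = 8 gives n = ±2·√(2) ≈ ±2.8284.
n² = -6 < 0 has no real solution.

n = -2.8284 or n = 2.8284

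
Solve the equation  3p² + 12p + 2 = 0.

p = -3.8257 or p = -0.1743

Discriminant: (12)² − 4·3·2 = 120.
Quadratic formula: p = (-12 ± √120) / 6.
So p = -2 + √(30)/3 ≈ -0.1743 or p = -2 - √(30)/3 ≈ -3.8257.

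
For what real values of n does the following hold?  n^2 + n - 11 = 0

Discriminant: (1)^2 - 4*1*(-11) = 45.
Quadratic formula: n = (-1 +/- sqrt(45)) / 2.
So n = -1/2 + 3*sqrt(5)/2 ~= 2.8541 or n = -3*sqrt(5)/2 - 1/2 ~= -3.8541.

n = -3.8541 or n = 2.8541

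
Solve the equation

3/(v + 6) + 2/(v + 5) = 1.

v = -5.4495 or v = -0.5505

Multiply both sides by (v + 6)(v + 5):
3(v + 5) + 2(v + 6) = (v + 6)(v + 5).
Expand and collect terms: v² + 6v + 3 = 0.
By the quadratic formula, v = (-6 ± √24) / 2, so v ≈ -0.5505 or v ≈ -5.4495.
Neither value makes a denominator zero (v ≠ -6, v ≠ -5), so both are valid.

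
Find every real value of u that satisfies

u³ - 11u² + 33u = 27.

u = 1.3542 or u = 3 or u = 6.6458

Rearrange: u³ - 11u² + 33u - 27 = 0.
Possible rational roots are divisors of -27. Testing u = 3 gives 0, so (u - 3) is a factor.
Divide: u³ - 11u² + 33u - 27 = (u - 3)(u² - 8u + 9).
Apply the quadratic formula to u² - 8u + 9 = 0: u = (8 ± √28)/2, i.e. u ≈ 6.6458 or u ≈ 1.3542.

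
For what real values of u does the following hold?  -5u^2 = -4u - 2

u = -0.3483 or u = 1.1483

Rearrange to standard form: -5u^2 + 4u + 2 = 0.
Discriminant: (4)^2 - 4*(-5)*2 = 56.
Quadratic formula: u = (-4 +/- sqrt(56)) / (-10).
So u = 2/5 - sqrt(14)/5 ~= -0.3483 or u = 2/5 + sqrt(14)/5 ~= 1.1483.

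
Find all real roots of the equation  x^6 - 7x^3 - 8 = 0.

x = -1 or x = 2

Let u = x^3. The equation becomes u^2 - 7u - 8 = 0.
Factor: (u - 8)(u + 1) = 0, so u = 8 or u = -1.
x^3 = 8 gives x = 2.
x^3 = -1 gives x = -1.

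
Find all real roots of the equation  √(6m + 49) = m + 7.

Square both sides: 6m + 49 = (m + 7)².
Expand and rearrange: m² + 8m = 0.
Solving gives m = 0 or m = -8.
Check each candidate in the original equation:
  m = 0: √(49) = 7, while m + 7 = 7 — valid.
  m = -8: √(1) = 1, while m + 7 = -1 — extraneous.

m = 0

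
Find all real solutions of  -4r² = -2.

Rearrange to standard form: -4r² + 2 = 0.
Discriminant: (0)² − 4·(-4)·2 = 32.
Quadratic formula: r = (0 ± √32) / (-8).
So r = -√(2)/2 ≈ -0.7071 or r = √(2)/2 ≈ 0.7071.

r = -0.7071 or r = 0.7071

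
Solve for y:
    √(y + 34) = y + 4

Square both sides: y + 34 = (y + 4)².
Expand and rearrange: y² + 7y - 18 = 0.
Solving gives y = 2 or y = -9.
Check each candidate in the original equation:
  y = 2: √(36) = 6, while y + 4 = 6 — valid.
  y = -9: √(25) = 5, while y + 4 = -5 — extraneous.

y = 2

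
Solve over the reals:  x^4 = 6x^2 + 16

x = -2.8284 or x = 2.8284

Let u = x^2. The equation becomes u^2 - 6u - 16 = 0.
Factor: (u + 2)(u - 8) = 0, so u = -2 or u = 8.
x^2 = -2 < 0 has no real solution.
x^2 = 8 gives x = +/-2*sqrt(2) ~= +/-2.8284.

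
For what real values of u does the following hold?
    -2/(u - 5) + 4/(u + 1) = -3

u = -2.2206 or u = 5.554

Multiply both sides by (u - 5)(u + 1):
-2(u + 1) + 4(u - 5) = -3(u - 5)(u + 1).
Expand and collect terms: -3u² + 10u + 37 = 0.
By the quadratic formula, u = (-10 ± √544) / -6, so u ≈ -2.2206 or u ≈ 5.554.
Neither value makes a denominator zero (u ≠ 5, u ≠ -1), so both are valid.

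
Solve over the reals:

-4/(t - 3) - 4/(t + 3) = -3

Multiply both sides by (t - 3)(t + 3):
-4(t + 3) - 4(t - 3) = -3(t - 3)(t + 3).
Expand and collect terms: -3t² + 8t + 27 = 0.
By the quadratic formula, t = (-8 ± √388) / -6, so t ≈ -1.9496 or t ≈ 4.6163.
Neither value makes a denominator zero (t ≠ 3, t ≠ -3), so both are valid.

t = -1.9496 or t = 4.6163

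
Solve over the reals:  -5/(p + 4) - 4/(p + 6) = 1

Multiply both sides by (p + 4)(p + 6):
-5(p + 6) - 4(p + 4) = (p + 4)(p + 6).
Expand and collect terms: p² + 19p + 70 = 0.
Factor or apply the quadratic formula: p = -5 or p = -14.
Neither value makes a denominator zero (p ≠ -4, p ≠ -6), so both are valid.

p = -14 or p = -5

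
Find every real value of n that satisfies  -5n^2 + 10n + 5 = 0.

n = -0.4142 or n = 2.4142

Discriminant: (10)^2 - 4*(-5)*5 = 200.
Quadratic formula: n = (-10 +/- sqrt(200)) / (-10).
So n = 1 - sqrt(2) ~= -0.4142 or n = 1 + sqrt(2) ~= 2.4142.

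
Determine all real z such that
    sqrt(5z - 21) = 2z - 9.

z = 6

Square both sides: 5z - 21 = (2z - 9)^2.
Expand and rearrange: 4z^2 - 41z + 102 = 0.
Solving gives z = 6 or z = 4.25.
Check each candidate in the original equation:
  z = 6: sqrt(9) = 3, while 2z - 9 = 3 — valid.
  z = 4.25: sqrt(0.25) = 0.5, while 2z - 9 = -0.5 — extraneous.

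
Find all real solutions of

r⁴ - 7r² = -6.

Let u = r². The equation becomes u² - 7u + 6 = 0.
Factor: (u - 1)(u - 6) = 0, so u = 1 or u = 6.
r² = 1 gives r = ±1.
r² = 6 gives r = ±√(6) ≈ ±2.4495.

r = -2.4495 or r = -1 or r = 1 or r = 2.4495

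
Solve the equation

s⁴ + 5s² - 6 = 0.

s = -1 or s = 1

Let u = s². The equation becomes u² + 5u - 6 = 0.
Factor: (u - 1)(u + 6) = 0, so u = 1 or u = -6.
s² = 1 gives s = ±1.
s² = -6 < 0 has no real solution.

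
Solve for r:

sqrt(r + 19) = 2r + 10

Square both sides: r + 19 = (2r + 10)^2.
Expand and rearrange: 4r^2 + 39r + 81 = 0.
Solving gives r = -3 or r = -6.75.
Check each candidate in the original equation:
  r = -3: sqrt(16) = 4, while 2r + 10 = 4 — valid.
  r = -6.75: sqrt(12.25) = 3.5, while 2r + 10 = -3.5 — extraneous.

r = -3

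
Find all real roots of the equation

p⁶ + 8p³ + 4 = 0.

Let u = p³. The equation becomes u² + 8u + 4 = 0.
By the quadratic formula, u = -4 + 2·√(3) or u = -4 - 2·√(3).
p³ = -4 + 2·√(3) gives p = -∛(4 - 2·√(3)) ≈ -0.8123.
p³ = -4 - 2·√(3) gives p = -∛(2·√(3) + 4) ≈ -1.9543.

p = -1.9543 or p = -0.8123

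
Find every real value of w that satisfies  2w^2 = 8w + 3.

Rearrange to standard form: 2w^2 - 8w - 3 = 0.
Discriminant: (-8)^2 - 4*2*(-3) = 88.
Quadratic formula: w = (8 +/- sqrt(88)) / 4.
So w = 2 + sqrt(22)/2 ~= 4.3452 or w = 2 - sqrt(22)/2 ~= -0.3452.

w = -0.3452 or w = 4.3452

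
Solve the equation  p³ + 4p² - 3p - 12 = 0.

Possible rational roots are divisors of -12. Testing p = -4 gives 0, so (p + 4) is a factor.
Divide: p³ + 4p² - 3p - 12 = (p + 4)(p² - 3).
Apply the quadratic formula to p² - 3 = 0: p = (0 ± √12)/2, i.e. p ≈ 1.7321 or p ≈ -1.7321.

p = -4 or p = -1.7321 or p = 1.7321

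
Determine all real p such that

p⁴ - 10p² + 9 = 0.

Let u = p². The equation becomes u² - 10u + 9 = 0.
Factor: (u - 1)(u - 9) = 0, so u = 1 or u = 9.
p² = 1 gives p = ±1.
p² = 9 gives p = ±3.

p = -3 or p = -1 or p = 1 or p = 3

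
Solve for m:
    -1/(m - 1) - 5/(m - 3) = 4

Multiply both sides by (m - 1)(m - 3):
-(m - 3) - 5(m - 1) = 4(m - 1)(m - 3).
Expand and collect terms: 4m² - 10m + 4 = 0.
Factor or apply the quadratic formula: m = 2 or m = 0.5.
Neither value makes a denominator zero (m ≠ 1, m ≠ 3), so both are valid.

m = 0.5 or m = 2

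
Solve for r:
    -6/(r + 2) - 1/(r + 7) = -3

r = -6.7652 or r = 0.0985

Multiply both sides by (r + 2)(r + 7):
-6(r + 7) - (r + 2) = -3(r + 2)(r + 7).
Expand and collect terms: -3r^2 - 20r + 2 = 0.
By the quadratic formula, r = (20 +/- sqrt(424)) / -6, so r ~= -6.7652 or r ~= 0.0985.
Neither value makes a denominator zero (r != -2, r != -7), so both are valid.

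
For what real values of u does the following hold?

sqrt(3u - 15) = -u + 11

u = 8

Square both sides: 3u - 15 = (-u + 11)^2.
Expand and rearrange: u^2 - 25u + 136 = 0.
Solving gives u = 17 or u = 8.
Check each candidate in the original equation:
  u = 17: sqrt(36) = 6, while -u + 11 = -6 — extraneous.
  u = 8: sqrt(9) = 3, while -u + 11 = 3 — valid.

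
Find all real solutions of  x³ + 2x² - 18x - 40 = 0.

x = -4 or x = -2.3166 or x = 4.3166

Possible rational roots are divisors of -40. Testing x = -4 gives 0, so (x + 4) is a factor.
Divide: x³ + 2x² - 18x - 40 = (x + 4)(x² - 2x - 10).
Apply the quadratic formula to x² - 2x - 10 = 0: x = (2 ± √44)/2, i.e. x ≈ 4.3166 or x ≈ -2.3166.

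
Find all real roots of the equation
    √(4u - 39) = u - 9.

u = 10 or u = 12

Square both sides: 4u - 39 = (u - 9)².
Expand and rearrange: u² - 22u + 120 = 0.
Solving gives u = 12 or u = 10.
Check each candidate in the original equation:
  u = 12: √(9) = 3, while u - 9 = 3 — valid.
  u = 10: √(1) = 1, while u - 9 = 1 — valid.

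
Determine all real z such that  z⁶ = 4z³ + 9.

z = -1.171 or z = 1.7764

Let u = z³. The equation becomes u² - 4u - 9 = 0.
By the quadratic formula, u = 2 + √(13) or u = 2 - √(13).
z³ = 2 + √(13) gives z = ∛(2 + √(13)) ≈ 1.7764.
z³ = 2 - √(13) gives z = -∛(-2 + √(13)) ≈ -1.171.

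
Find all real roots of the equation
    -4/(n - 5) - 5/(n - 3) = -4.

n = 3.7053 or n = 6.5447

Multiply both sides by (n - 5)(n - 3):
-4(n - 3) - 5(n - 5) = -4(n - 5)(n - 3).
Expand and collect terms: -4n² + 41n - 97 = 0.
By the quadratic formula, n = (-41 ± √129) / -8, so n ≈ 3.7053 or n ≈ 6.5447.
Neither value makes a denominator zero (n ≠ 5, n ≠ 3), so both are valid.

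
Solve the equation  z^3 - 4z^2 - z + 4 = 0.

z = -1 or z = 1 or z = 4

Possible rational roots are divisors of 4. Testing z = -1 gives 0, so (z + 1) is a factor.
Divide: z^3 - 4z^2 - z + 4 = (z + 1)(z^2 - 5z + 4).
Factor the quadratic: z = 4 or z = 1.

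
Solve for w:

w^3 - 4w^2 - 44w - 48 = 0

w = -4 or w = -1.2915 or w = 9.2915

Possible rational roots are divisors of -48. Testing w = -4 gives 0, so (w + 4) is a factor.
Divide: w^3 - 4w^2 - 44w - 48 = (w + 4)(w^2 - 8w - 12).
Apply the quadratic formula to w^2 - 8w - 12 = 0: w = (8 +/- sqrt(112))/2, i.e. w ~= 9.2915 or w ~= -1.2915.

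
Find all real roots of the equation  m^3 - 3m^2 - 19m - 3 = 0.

m = -3 or m = -0.1623 or m = 6.1623

Possible rational roots are divisors of -3. Testing m = -3 gives 0, so (m + 3) is a factor.
Divide: m^3 - 3m^2 - 19m - 3 = (m + 3)(m^2 - 6m - 1).
Apply the quadratic formula to m^2 - 6m - 1 = 0: m = (6 +/- sqrt(40))/2, i.e. m ~= 6.1623 or m ~= -0.1623.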